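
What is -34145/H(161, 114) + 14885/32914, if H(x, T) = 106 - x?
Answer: 224933441/362054 ≈ 621.27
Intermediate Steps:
-34145/H(161, 114) + 14885/32914 = -34145/(106 - 1*161) + 14885/32914 = -34145/(106 - 161) + 14885*(1/32914) = -34145/(-55) + 14885/32914 = -34145*(-1/55) + 14885/32914 = 6829/11 + 14885/32914 = 224933441/362054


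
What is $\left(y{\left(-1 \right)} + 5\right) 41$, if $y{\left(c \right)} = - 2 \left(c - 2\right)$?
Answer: $451$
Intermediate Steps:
$y{\left(c \right)} = 4 - 2 c$ ($y{\left(c \right)} = - 2 \left(-2 + c\right) = 4 - 2 c$)
$\left(y{\left(-1 \right)} + 5\right) 41 = \left(\left(4 - -2\right) + 5\right) 41 = \left(\left(4 + 2\right) + 5\right) 41 = \left(6 + 5\right) 41 = 11 \cdot 41 = 451$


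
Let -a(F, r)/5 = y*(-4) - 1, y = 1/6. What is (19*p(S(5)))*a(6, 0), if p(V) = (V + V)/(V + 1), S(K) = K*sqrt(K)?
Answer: 59375/186 - 2375*sqrt(5)/186 ≈ 290.67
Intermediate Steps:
S(K) = K**(3/2)
y = 1/6 ≈ 0.16667
p(V) = 2*V/(1 + V) (p(V) = (2*V)/(1 + V) = 2*V/(1 + V))
a(F, r) = 25/3 (a(F, r) = -5*((1/6)*(-4) - 1) = -5*(-2/3 - 1) = -5*(-5/3) = 25/3)
(19*p(S(5)))*a(6, 0) = (19*(2*5**(3/2)/(1 + 5**(3/2))))*(25/3) = (19*(2*(5*sqrt(5))/(1 + 5*sqrt(5))))*(25/3) = (19*(10*sqrt(5)/(1 + 5*sqrt(5))))*(25/3) = (190*sqrt(5)/(1 + 5*sqrt(5)))*(25/3) = 4750*sqrt(5)/(3*(1 + 5*sqrt(5)))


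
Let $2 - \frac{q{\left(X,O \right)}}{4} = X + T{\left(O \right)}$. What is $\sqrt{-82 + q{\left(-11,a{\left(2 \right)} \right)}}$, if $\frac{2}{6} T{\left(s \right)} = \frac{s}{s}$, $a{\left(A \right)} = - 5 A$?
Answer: $i \sqrt{42} \approx 6.4807 i$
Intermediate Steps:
$T{\left(s \right)} = 3$ ($T{\left(s \right)} = 3 \frac{s}{s} = 3 \cdot 1 = 3$)
$q{\left(X,O \right)} = -4 - 4 X$ ($q{\left(X,O \right)} = 8 - 4 \left(X + 3\right) = 8 - 4 \left(3 + X\right) = 8 - \left(12 + 4 X\right) = -4 - 4 X$)
$\sqrt{-82 + q{\left(-11,a{\left(2 \right)} \right)}} = \sqrt{-82 - -40} = \sqrt{-82 + \left(-4 + 44\right)} = \sqrt{-82 + 40} = \sqrt{-42} = i \sqrt{42}$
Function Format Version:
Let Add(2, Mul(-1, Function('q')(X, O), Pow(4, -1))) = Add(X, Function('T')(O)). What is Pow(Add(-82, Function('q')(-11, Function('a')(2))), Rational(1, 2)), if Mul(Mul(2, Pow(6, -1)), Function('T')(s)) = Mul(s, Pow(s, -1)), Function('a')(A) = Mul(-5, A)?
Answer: Mul(I, Pow(42, Rational(1, 2))) ≈ Mul(6.4807, I)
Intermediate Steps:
Function('T')(s) = 3 (Function('T')(s) = Mul(3, Mul(s, Pow(s, -1))) = Mul(3, 1) = 3)
Function('q')(X, O) = Add(-4, Mul(-4, X)) (Function('q')(X, O) = Add(8, Mul(-4, Add(X, 3))) = Add(8, Mul(-4, Add(3, X))) = Add(8, Add(-12, Mul(-4, X))) = Add(-4, Mul(-4, X)))
Pow(Add(-82, Function('q')(-11, Function('a')(2))), Rational(1, 2)) = Pow(Add(-82, Add(-4, Mul(-4, -11))), Rational(1, 2)) = Pow(Add(-82, Add(-4, 44)), Rational(1, 2)) = Pow(Add(-82, 40), Rational(1, 2)) = Pow(-42, Rational(1, 2)) = Mul(I, Pow(42, Rational(1, 2)))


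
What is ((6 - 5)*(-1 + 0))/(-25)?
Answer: 1/25 ≈ 0.040000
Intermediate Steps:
((6 - 5)*(-1 + 0))/(-25) = (1*(-1))*(-1/25) = -1*(-1/25) = 1/25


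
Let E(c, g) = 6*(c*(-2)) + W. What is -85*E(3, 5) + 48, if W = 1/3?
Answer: 9239/3 ≈ 3079.7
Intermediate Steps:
W = ⅓ ≈ 0.33333
E(c, g) = ⅓ - 12*c (E(c, g) = 6*(c*(-2)) + ⅓ = 6*(-2*c) + ⅓ = -12*c + ⅓ = ⅓ - 12*c)
-85*E(3, 5) + 48 = -85*(⅓ - 12*3) + 48 = -85*(⅓ - 36) + 48 = -85*(-107/3) + 48 = 9095/3 + 48 = 9239/3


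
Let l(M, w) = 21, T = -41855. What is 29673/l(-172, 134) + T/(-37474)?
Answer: 52992617/37474 ≈ 1414.1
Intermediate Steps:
29673/l(-172, 134) + T/(-37474) = 29673/21 - 41855/(-37474) = 29673*(1/21) - 41855*(-1/37474) = 1413 + 41855/37474 = 52992617/37474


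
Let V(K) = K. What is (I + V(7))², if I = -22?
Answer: 225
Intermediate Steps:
(I + V(7))² = (-22 + 7)² = (-15)² = 225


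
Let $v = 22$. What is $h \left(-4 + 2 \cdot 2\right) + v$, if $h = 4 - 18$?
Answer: $22$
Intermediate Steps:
$h = -14$ ($h = 4 - 18 = -14$)
$h \left(-4 + 2 \cdot 2\right) + v = - 14 \left(-4 + 2 \cdot 2\right) + 22 = - 14 \left(-4 + 4\right) + 22 = \left(-14\right) 0 + 22 = 0 + 22 = 22$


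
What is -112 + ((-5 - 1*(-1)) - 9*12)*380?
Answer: -42672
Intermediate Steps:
-112 + ((-5 - 1*(-1)) - 9*12)*380 = -112 + ((-5 + 1) - 108)*380 = -112 + (-4 - 108)*380 = -112 - 112*380 = -112 - 42560 = -42672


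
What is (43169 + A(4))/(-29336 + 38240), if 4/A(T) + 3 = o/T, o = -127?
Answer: 6000475/1237656 ≈ 4.8483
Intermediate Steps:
A(T) = 4/(-3 - 127/T)
(43169 + A(4))/(-29336 + 38240) = (43169 - 4*4/(127 + 3*4))/(-29336 + 38240) = (43169 - 4*4/(127 + 12))/8904 = (43169 - 4*4/139)*(1/8904) = (43169 - 4*4*1/139)*(1/8904) = (43169 - 16/139)*(1/8904) = (6000475/139)*(1/8904) = 6000475/1237656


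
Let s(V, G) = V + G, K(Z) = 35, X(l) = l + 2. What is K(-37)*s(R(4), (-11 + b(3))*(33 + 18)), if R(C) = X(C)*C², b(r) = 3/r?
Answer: -14490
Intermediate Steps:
X(l) = 2 + l
R(C) = C²*(2 + C) (R(C) = (2 + C)*C² = C²*(2 + C))
s(V, G) = G + V
K(-37)*s(R(4), (-11 + b(3))*(33 + 18)) = 35*((-11 + 3/3)*(33 + 18) + 4²*(2 + 4)) = 35*((-11 + 3*(⅓))*51 + 16*6) = 35*((-11 + 1)*51 + 96) = 35*(-10*51 + 96) = 35*(-510 + 96) = 35*(-414) = -14490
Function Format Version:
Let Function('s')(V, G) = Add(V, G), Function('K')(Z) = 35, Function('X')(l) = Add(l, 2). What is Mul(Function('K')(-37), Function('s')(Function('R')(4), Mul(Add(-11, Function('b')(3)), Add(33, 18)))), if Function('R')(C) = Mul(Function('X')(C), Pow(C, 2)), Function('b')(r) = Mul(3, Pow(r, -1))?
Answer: -14490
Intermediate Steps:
Function('X')(l) = Add(2, l)
Function('R')(C) = Mul(Pow(C, 2), Add(2, C)) (Function('R')(C) = Mul(Add(2, C), Pow(C, 2)) = Mul(Pow(C, 2), Add(2, C)))
Function('s')(V, G) = Add(G, V)
Mul(Function('K')(-37), Function('s')(Function('R')(4), Mul(Add(-11, Function('b')(3)), Add(33, 18)))) = Mul(35, Add(Mul(Add(-11, Mul(3, Pow(3, -1))), Add(33, 18)), Mul(Pow(4, 2), Add(2, 4)))) = Mul(35, Add(Mul(Add(-11, Mul(3, Rational(1, 3))), 51), Mul(16, 6))) = Mul(35, Add(Mul(Add(-11, 1), 51), 96)) = Mul(35, Add(Mul(-10, 51), 96)) = Mul(35, Add(-510, 96)) = Mul(35, -414) = -14490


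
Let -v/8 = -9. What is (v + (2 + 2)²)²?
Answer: 7744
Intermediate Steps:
v = 72 (v = -8*(-9) = 72)
(v + (2 + 2)²)² = (72 + (2 + 2)²)² = (72 + 4²)² = (72 + 16)² = 88² = 7744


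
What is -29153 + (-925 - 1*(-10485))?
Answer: -19593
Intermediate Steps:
-29153 + (-925 - 1*(-10485)) = -29153 + (-925 + 10485) = -29153 + 9560 = -19593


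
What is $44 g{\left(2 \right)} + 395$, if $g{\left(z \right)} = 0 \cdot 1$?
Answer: $395$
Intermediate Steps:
$g{\left(z \right)} = 0$
$44 g{\left(2 \right)} + 395 = 44 \cdot 0 + 395 = 0 + 395 = 395$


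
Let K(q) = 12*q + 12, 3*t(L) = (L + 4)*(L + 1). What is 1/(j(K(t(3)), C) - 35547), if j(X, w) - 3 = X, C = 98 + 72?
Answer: -1/35420 ≈ -2.8233e-5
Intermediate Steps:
C = 170
t(L) = (1 + L)*(4 + L)/3 (t(L) = ((L + 4)*(L + 1))/3 = ((4 + L)*(1 + L))/3 = ((1 + L)*(4 + L))/3 = (1 + L)*(4 + L)/3)
K(q) = 12 + 12*q
j(X, w) = 3 + X
1/(j(K(t(3)), C) - 35547) = 1/((3 + (12 + 12*(4/3 + (⅓)*3² + (5/3)*3))) - 35547) = 1/((3 + (12 + 12*(4/3 + (⅓)*9 + 5))) - 35547) = 1/((3 + (12 + 12*(4/3 + 3 + 5))) - 35547) = 1/((3 + (12 + 12*(28/3))) - 35547) = 1/((3 + (12 + 112)) - 35547) = 1/((3 + 124) - 35547) = 1/(127 - 35547) = 1/(-35420) = -1/35420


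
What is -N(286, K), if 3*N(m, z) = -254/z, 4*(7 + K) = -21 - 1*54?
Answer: -1016/309 ≈ -3.2880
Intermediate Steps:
K = -103/4 (K = -7 + (-21 - 1*54)/4 = -7 + (-21 - 54)/4 = -7 + (¼)*(-75) = -7 - 75/4 = -103/4 ≈ -25.750)
N(m, z) = -254/(3*z) (N(m, z) = (-254/z)/3 = -254/(3*z))
-N(286, K) = -(-254)/(3*(-103/4)) = -(-254)*(-4)/(3*103) = -1*1016/309 = -1016/309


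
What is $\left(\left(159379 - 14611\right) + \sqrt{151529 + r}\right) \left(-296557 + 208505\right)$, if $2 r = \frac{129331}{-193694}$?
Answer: $-12747111936 - \frac{44026 \sqrt{5684956372138087}}{96847} \approx -1.2781 \cdot 10^{10}$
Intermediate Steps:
$r = - \frac{129331}{387388}$ ($r = \frac{129331 \frac{1}{-193694}}{2} = \frac{129331 \left(- \frac{1}{193694}\right)}{2} = \frac{1}{2} \left(- \frac{129331}{193694}\right) = - \frac{129331}{387388} \approx -0.33385$)
$\left(\left(159379 - 14611\right) + \sqrt{151529 + r}\right) \left(-296557 + 208505\right) = \left(\left(159379 - 14611\right) + \sqrt{151529 - \frac{129331}{387388}}\right) \left(-296557 + 208505\right) = \left(\left(159379 - 14611\right) + \sqrt{\frac{58700386921}{387388}}\right) \left(-88052\right) = \left(144768 + \frac{\sqrt{5684956372138087}}{193694}\right) \left(-88052\right) = -12747111936 - \frac{44026 \sqrt{5684956372138087}}{96847}$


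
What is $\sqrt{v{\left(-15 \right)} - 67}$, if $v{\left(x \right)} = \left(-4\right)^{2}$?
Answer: $i \sqrt{51} \approx 7.1414 i$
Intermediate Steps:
$v{\left(x \right)} = 16$
$\sqrt{v{\left(-15 \right)} - 67} = \sqrt{16 - 67} = \sqrt{-51} = i \sqrt{51}$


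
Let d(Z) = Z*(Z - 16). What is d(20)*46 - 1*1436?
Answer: 2244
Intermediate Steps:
d(Z) = Z*(-16 + Z)
d(20)*46 - 1*1436 = (20*(-16 + 20))*46 - 1*1436 = (20*4)*46 - 1436 = 80*46 - 1436 = 3680 - 1436 = 2244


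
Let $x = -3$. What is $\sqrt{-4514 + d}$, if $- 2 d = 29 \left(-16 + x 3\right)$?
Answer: $\frac{19 i \sqrt{46}}{2} \approx 64.432 i$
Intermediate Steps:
$d = \frac{725}{2}$ ($d = - \frac{29 \left(-16 - 9\right)}{2} = - \frac{29 \left(-25\right)}{2} = \left(- \frac{1}{2}\right) \left(-725\right) = \frac{725}{2} \approx 362.5$)
$\sqrt{-4514 + d} = \sqrt{-4514 + \frac{725}{2}} = \sqrt{- \frac{8303}{2}} = \frac{19 i \sqrt{46}}{2}$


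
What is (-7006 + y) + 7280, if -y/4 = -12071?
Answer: 48558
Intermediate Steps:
y = 48284 (y = -4*(-12071) = 48284)
(-7006 + y) + 7280 = (-7006 + 48284) + 7280 = 41278 + 7280 = 48558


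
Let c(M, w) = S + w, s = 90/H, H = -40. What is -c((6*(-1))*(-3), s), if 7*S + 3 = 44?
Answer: -101/28 ≈ -3.6071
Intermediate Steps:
s = -9/4 (s = 90/(-40) = 90*(-1/40) = -9/4 ≈ -2.2500)
S = 41/7 (S = -3/7 + (⅐)*44 = -3/7 + 44/7 = 41/7 ≈ 5.8571)
c(M, w) = 41/7 + w
-c((6*(-1))*(-3), s) = -(41/7 - 9/4) = -1*101/28 = -101/28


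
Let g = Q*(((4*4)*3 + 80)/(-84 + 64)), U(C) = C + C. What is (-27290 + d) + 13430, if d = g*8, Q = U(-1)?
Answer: -68788/5 ≈ -13758.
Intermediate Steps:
U(C) = 2*C
Q = -2 (Q = 2*(-1) = -2)
g = 64/5 (g = -2*((4*4)*3 + 80)/(-84 + 64) = -2*(16*3 + 80)/(-20) = -2*(48 + 80)*(-1)/20 = -256*(-1)/20 = -2*(-32/5) = 64/5 ≈ 12.800)
d = 512/5 (d = (64/5)*8 = 512/5 ≈ 102.40)
(-27290 + d) + 13430 = (-27290 + 512/5) + 13430 = -135938/5 + 13430 = -68788/5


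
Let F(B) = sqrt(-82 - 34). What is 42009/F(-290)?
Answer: -42009*I*sqrt(29)/58 ≈ -3900.4*I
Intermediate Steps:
F(B) = 2*I*sqrt(29) (F(B) = sqrt(-116) = 2*I*sqrt(29))
42009/F(-290) = 42009/((2*I*sqrt(29))) = 42009*(-I*sqrt(29)/58) = -42009*I*sqrt(29)/58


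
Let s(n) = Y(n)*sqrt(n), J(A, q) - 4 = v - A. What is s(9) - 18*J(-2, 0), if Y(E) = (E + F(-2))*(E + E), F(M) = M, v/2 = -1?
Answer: 306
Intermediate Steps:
v = -2 (v = 2*(-1) = -2)
J(A, q) = 2 - A (J(A, q) = 4 + (-2 - A) = 2 - A)
Y(E) = 2*E*(-2 + E) (Y(E) = (E - 2)*(E + E) = (-2 + E)*(2*E) = 2*E*(-2 + E))
s(n) = 2*n**(3/2)*(-2 + n) (s(n) = (2*n*(-2 + n))*sqrt(n) = 2*n**(3/2)*(-2 + n))
s(9) - 18*J(-2, 0) = 2*9**(3/2)*(-2 + 9) - 18*(2 - 1*(-2)) = 2*27*7 - 18*(2 + 2) = 378 - 18*4 = 378 - 72 = 306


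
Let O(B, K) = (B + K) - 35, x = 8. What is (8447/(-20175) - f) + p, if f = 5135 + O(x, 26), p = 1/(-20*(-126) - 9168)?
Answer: -76516190159/14902600 ≈ -5134.4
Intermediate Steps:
p = -1/6648 (p = 1/(2520 - 9168) = 1/(-6648) = -1/6648 ≈ -0.00015042)
O(B, K) = -35 + B + K
f = 5134 (f = 5135 + (-35 + 8 + 26) = 5135 - 1 = 5134)
(8447/(-20175) - f) + p = (8447/(-20175) - 1*5134) - 1/6648 = (8447*(-1/20175) - 5134) - 1/6648 = (-8447/20175 - 5134) - 1/6648 = -103586897/20175 - 1/6648 = -76516190159/14902600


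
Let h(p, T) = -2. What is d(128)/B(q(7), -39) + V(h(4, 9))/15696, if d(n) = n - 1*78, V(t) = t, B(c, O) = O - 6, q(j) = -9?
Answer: -969/872 ≈ -1.1112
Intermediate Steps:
B(c, O) = -6 + O
d(n) = -78 + n (d(n) = n - 78 = -78 + n)
d(128)/B(q(7), -39) + V(h(4, 9))/15696 = (-78 + 128)/(-6 - 39) - 2/15696 = 50/(-45) - 2*1/15696 = 50*(-1/45) - 1/7848 = -10/9 - 1/7848 = -969/872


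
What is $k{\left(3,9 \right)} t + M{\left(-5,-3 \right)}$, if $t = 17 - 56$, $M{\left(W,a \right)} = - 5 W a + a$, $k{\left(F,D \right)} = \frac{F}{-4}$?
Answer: $- \frac{195}{4} \approx -48.75$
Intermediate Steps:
$k{\left(F,D \right)} = - \frac{F}{4}$ ($k{\left(F,D \right)} = F \left(- \frac{1}{4}\right) = - \frac{F}{4}$)
$M{\left(W,a \right)} = a - 5 W a$ ($M{\left(W,a \right)} = - 5 W a + a = a - 5 W a$)
$t = -39$
$k{\left(3,9 \right)} t + M{\left(-5,-3 \right)} = \left(- \frac{1}{4}\right) 3 \left(-39\right) - 3 \left(1 - -25\right) = \left(- \frac{3}{4}\right) \left(-39\right) - 3 \left(1 + 25\right) = \frac{117}{4} - 78 = - \frac{195}{4}$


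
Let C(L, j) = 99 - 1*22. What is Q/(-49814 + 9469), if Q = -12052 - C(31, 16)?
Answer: 12129/40345 ≈ 0.30063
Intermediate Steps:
C(L, j) = 77 (C(L, j) = 99 - 22 = 77)
Q = -12129 (Q = -12052 - 1*77 = -12052 - 77 = -12129)
Q/(-49814 + 9469) = -12129/(-49814 + 9469) = -12129/(-40345) = -12129*(-1/40345) = 12129/40345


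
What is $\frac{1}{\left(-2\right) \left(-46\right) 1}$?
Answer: $\frac{1}{92} \approx 0.01087$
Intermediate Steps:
$\frac{1}{\left(-2\right) \left(-46\right) 1} = \frac{1}{92 \cdot 1} = \frac{1}{92}$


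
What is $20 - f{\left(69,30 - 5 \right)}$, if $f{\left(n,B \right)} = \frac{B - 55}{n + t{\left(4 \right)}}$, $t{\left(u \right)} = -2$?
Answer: $\frac{1370}{67} \approx 20.448$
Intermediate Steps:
$f{\left(n,B \right)} = \frac{-55 + B}{-2 + n}$ ($f{\left(n,B \right)} = \frac{B - 55}{n - 2} = \frac{-55 + B}{-2 + n}$)
$20 - f{\left(69,30 - 5 \right)} = 20 - \frac{-55 + \left(30 - 5\right)}{-2 + 69} = 20 - \frac{-55 + \left(30 - 5\right)}{67} = 20 - \frac{-55 + 25}{67} = 20 - \frac{1}{67} \left(-30\right) = 20 - - \frac{30}{67} = 20 + \frac{30}{67} = \frac{1370}{67}$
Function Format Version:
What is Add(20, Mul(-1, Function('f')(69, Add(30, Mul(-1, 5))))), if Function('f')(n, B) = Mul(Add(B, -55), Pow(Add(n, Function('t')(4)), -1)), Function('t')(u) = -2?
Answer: Rational(1370, 67) ≈ 20.448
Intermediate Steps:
Function('f')(n, B) = Mul(Pow(Add(-2, n), -1), Add(-55, B)) (Function('f')(n, B) = Mul(Add(B, -55), Pow(Add(n, -2), -1)) = Mul(Add(-55, B), Pow(Add(-2, n), -1)) = Mul(Pow(Add(-2, n), -1), Add(-55, B)))
Add(20, Mul(-1, Function('f')(69, Add(30, Mul(-1, 5))))) = Add(20, Mul(-1, Mul(Pow(Add(-2, 69), -1), Add(-55, Add(30, Mul(-1, 5)))))) = Add(20, Mul(-1, Mul(Pow(67, -1), Add(-55, Add(30, -5))))) = Add(20, Mul(-1, Mul(Rational(1, 67), Add(-55, 25)))) = Add(20, Mul(-1, Mul(Rational(1, 67), -30))) = Add(20, Mul(-1, Rational(-30, 67))) = Add(20, Rational(30, 67)) = Rational(1370, 67)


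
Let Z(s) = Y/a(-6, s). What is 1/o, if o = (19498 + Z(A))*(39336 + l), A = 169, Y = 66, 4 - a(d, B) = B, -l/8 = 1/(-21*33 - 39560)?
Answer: 201265/154361720855808 ≈ 1.3039e-9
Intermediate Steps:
l = 8/40253 (l = -8/(-21*33 - 39560) = -8/(-693 - 39560) = -8/(-40253) = -8*(-1/40253) = 8/40253 ≈ 0.00019874)
a(d, B) = 4 - B
Z(s) = 66/(4 - s)
o = 154361720855808/201265 (o = (19498 - 66/(-4 + 169))*(39336 + 8/40253) = (19498 - 66/165)*(1583392016/40253) = (19498 - 66*1/165)*(1583392016/40253) = (19498 - ⅖)*(1583392016/40253) = (97488/5)*(1583392016/40253) = 154361720855808/201265 ≈ 7.6696e+8)
1/o = 1/(154361720855808/201265) = 201265/154361720855808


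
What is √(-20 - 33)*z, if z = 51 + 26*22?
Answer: 623*I*√53 ≈ 4535.5*I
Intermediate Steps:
z = 623 (z = 51 + 572 = 623)
√(-20 - 33)*z = √(-20 - 33)*623 = √(-53)*623 = (I*√53)*623 = 623*I*√53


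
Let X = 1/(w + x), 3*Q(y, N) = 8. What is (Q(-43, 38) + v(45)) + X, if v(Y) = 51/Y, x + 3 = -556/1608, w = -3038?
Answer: 23227789/6113105 ≈ 3.7997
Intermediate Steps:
Q(y, N) = 8/3 (Q(y, N) = (⅓)*8 = 8/3)
x = -1345/402 (x = -3 - 556/1608 = -3 - 556*1/1608 = -3 - 139/402 = -1345/402 ≈ -3.3458)
X = -402/1222621 (X = 1/(-3038 - 1345/402) = 1/(-1222621/402) = -402/1222621 ≈ -0.00032880)
(Q(-43, 38) + v(45)) + X = (8/3 + 51/45) - 402/1222621 = (8/3 + 51*(1/45)) - 402/1222621 = (8/3 + 17/15) - 402/1222621 = 19/5 - 402/1222621 = 23227789/6113105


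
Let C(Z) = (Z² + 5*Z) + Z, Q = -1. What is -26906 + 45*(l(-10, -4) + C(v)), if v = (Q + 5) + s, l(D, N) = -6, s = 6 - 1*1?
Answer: -21101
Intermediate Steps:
s = 5 (s = 6 - 1 = 5)
v = 9 (v = (-1 + 5) + 5 = 4 + 5 = 9)
C(Z) = Z² + 6*Z
-26906 + 45*(l(-10, -4) + C(v)) = -26906 + 45*(-6 + 9*(6 + 9)) = -26906 + 45*(-6 + 9*15) = -26906 + 45*(-6 + 135) = -26906 + 45*129 = -26906 + 5805 = -21101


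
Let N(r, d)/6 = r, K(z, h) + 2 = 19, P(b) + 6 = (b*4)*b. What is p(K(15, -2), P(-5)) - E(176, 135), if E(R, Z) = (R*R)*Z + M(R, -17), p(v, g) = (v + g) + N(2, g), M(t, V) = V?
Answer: -4181620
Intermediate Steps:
P(b) = -6 + 4*b² (P(b) = -6 + (b*4)*b = -6 + (4*b)*b = -6 + 4*b²)
K(z, h) = 17 (K(z, h) = -2 + 19 = 17)
N(r, d) = 6*r
p(v, g) = 12 + g + v (p(v, g) = (v + g) + 6*2 = (g + v) + 12 = 12 + g + v)
E(R, Z) = -17 + Z*R² (E(R, Z) = (R*R)*Z - 17 = R²*Z - 17 = Z*R² - 17 = -17 + Z*R²)
p(K(15, -2), P(-5)) - E(176, 135) = (12 + (-6 + 4*(-5)²) + 17) - (-17 + 135*176²) = (12 + (-6 + 4*25) + 17) - (-17 + 135*30976) = (12 + (-6 + 100) + 17) - (-17 + 4181760) = (12 + 94 + 17) - 1*4181743 = 123 - 4181743 = -4181620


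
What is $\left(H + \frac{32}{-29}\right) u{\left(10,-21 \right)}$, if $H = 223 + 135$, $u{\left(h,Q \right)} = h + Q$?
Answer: $- \frac{113850}{29} \approx -3925.9$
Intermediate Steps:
$u{\left(h,Q \right)} = Q + h$
$H = 358$
$\left(H + \frac{32}{-29}\right) u{\left(10,-21 \right)} = \left(358 + \frac{32}{-29}\right) \left(-21 + 10\right) = \left(358 + 32 \left(- \frac{1}{29}\right)\right) \left(-11\right) = \left(358 - \frac{32}{29}\right) \left(-11\right) = \frac{10350}{29} \left(-11\right) = - \frac{113850}{29}$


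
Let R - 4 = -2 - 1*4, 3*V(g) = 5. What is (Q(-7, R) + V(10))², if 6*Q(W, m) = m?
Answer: 16/9 ≈ 1.7778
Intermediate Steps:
V(g) = 5/3 (V(g) = (⅓)*5 = 5/3)
R = -2 (R = 4 + (-2 - 1*4) = 4 + (-2 - 4) = 4 - 6 = -2)
Q(W, m) = m/6
(Q(-7, R) + V(10))² = ((⅙)*(-2) + 5/3)² = (-⅓ + 5/3)² = (4/3)² = 16/9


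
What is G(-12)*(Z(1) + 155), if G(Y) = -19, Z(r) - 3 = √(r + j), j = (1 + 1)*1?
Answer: -3002 - 19*√3 ≈ -3034.9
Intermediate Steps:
j = 2 (j = 2*1 = 2)
Z(r) = 3 + √(2 + r) (Z(r) = 3 + √(r + 2) = 3 + √(2 + r))
G(-12)*(Z(1) + 155) = -19*((3 + √(2 + 1)) + 155) = -19*((3 + √3) + 155) = -19*(158 + √3) = -3002 - 19*√3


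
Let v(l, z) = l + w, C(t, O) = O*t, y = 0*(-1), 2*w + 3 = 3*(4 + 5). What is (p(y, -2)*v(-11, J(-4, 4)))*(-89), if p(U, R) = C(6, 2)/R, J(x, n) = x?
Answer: 534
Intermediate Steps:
w = 12 (w = -3/2 + (3*(4 + 5))/2 = -3/2 + (3*9)/2 = -3/2 + (1/2)*27 = -3/2 + 27/2 = 12)
y = 0
v(l, z) = 12 + l (v(l, z) = l + 12 = 12 + l)
p(U, R) = 12/R (p(U, R) = (2*6)/R = 12/R)
(p(y, -2)*v(-11, J(-4, 4)))*(-89) = ((12/(-2))*(12 - 11))*(-89) = ((12*(-1/2))*1)*(-89) = -6*1*(-89) = -6*(-89) = 534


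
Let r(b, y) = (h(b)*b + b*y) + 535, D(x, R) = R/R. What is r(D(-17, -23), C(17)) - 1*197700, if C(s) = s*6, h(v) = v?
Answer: -197062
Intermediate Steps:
D(x, R) = 1
C(s) = 6*s
r(b, y) = 535 + b² + b*y (r(b, y) = (b*b + b*y) + 535 = (b² + b*y) + 535 = 535 + b² + b*y)
r(D(-17, -23), C(17)) - 1*197700 = (535 + 1² + 1*(6*17)) - 1*197700 = (535 + 1 + 1*102) - 197700 = (535 + 1 + 102) - 197700 = 638 - 197700 = -197062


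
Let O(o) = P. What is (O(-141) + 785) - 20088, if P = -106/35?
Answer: -675711/35 ≈ -19306.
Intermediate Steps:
P = -106/35 (P = -106*1/35 = -106/35 ≈ -3.0286)
O(o) = -106/35
(O(-141) + 785) - 20088 = (-106/35 + 785) - 20088 = 27369/35 - 20088 = -675711/35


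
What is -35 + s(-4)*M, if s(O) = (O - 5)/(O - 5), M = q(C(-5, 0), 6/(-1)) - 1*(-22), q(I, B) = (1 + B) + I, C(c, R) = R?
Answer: -18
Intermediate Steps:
q(I, B) = 1 + B + I
M = 17 (M = (1 + 6/(-1) + 0) - 1*(-22) = (1 + 6*(-1) + 0) + 22 = (1 - 6 + 0) + 22 = -5 + 22 = 17)
s(O) = 1 (s(O) = (-5 + O)/(-5 + O) = 1)
-35 + s(-4)*M = -35 + 1*17 = -35 + 17 = -18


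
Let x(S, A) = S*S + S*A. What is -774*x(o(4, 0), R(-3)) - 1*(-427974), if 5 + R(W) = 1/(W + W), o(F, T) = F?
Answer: 431586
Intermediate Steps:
R(W) = -5 + 1/(2*W) (R(W) = -5 + 1/(W + W) = -5 + 1/(2*W))
x(S, A) = S² + A*S
-774*x(o(4, 0), R(-3)) - 1*(-427974) = -3096*((-5 + (½)/(-3)) + 4) - 1*(-427974) = -3096*((-5 + (½)*(-⅓)) + 4) + 427974 = -3096*((-5 - ⅙) + 4) + 427974 = -3096*(-31/6 + 4) + 427974 = -3096*(-7)/6 + 427974 = -774*(-14/3) + 427974 = 3612 + 427974 = 431586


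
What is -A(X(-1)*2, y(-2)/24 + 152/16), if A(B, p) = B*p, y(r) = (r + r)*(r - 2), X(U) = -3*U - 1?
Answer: -122/3 ≈ -40.667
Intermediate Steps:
X(U) = -1 - 3*U
y(r) = 2*r*(-2 + r) (y(r) = (2*r)*(-2 + r) = 2*r*(-2 + r))
-A(X(-1)*2, y(-2)/24 + 152/16) = -(-1 - 3*(-1))*2*((2*(-2)*(-2 - 2))/24 + 152/16) = -(-1 + 3)*2*((2*(-2)*(-4))*(1/24) + 152*(1/16)) = -2*2*(16*(1/24) + 19/2) = -4*(⅔ + 19/2) = -4*61/6 = -1*122/3 = -122/3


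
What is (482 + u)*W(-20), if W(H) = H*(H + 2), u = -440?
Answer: 15120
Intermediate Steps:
W(H) = H*(2 + H)
(482 + u)*W(-20) = (482 - 440)*(-20*(2 - 20)) = 42*(-20*(-18)) = 42*360 = 15120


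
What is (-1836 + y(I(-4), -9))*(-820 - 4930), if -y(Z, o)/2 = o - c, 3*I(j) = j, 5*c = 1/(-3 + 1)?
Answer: 10454650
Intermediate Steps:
c = -1/10 (c = 1/(5*(-3 + 1)) = (1/5)/(-2) = (1/5)*(-1/2) = -1/10 ≈ -0.10000)
I(j) = j/3
y(Z, o) = -1/5 - 2*o (y(Z, o) = -2*(o - 1*(-1/10)) = -2*(o + 1/10) = -2*(1/10 + o) = -1/5 - 2*o)
(-1836 + y(I(-4), -9))*(-820 - 4930) = (-1836 + (-1/5 - 2*(-9)))*(-820 - 4930) = (-1836 + (-1/5 + 18))*(-5750) = (-1836 + 89/5)*(-5750) = -9091/5*(-5750) = 10454650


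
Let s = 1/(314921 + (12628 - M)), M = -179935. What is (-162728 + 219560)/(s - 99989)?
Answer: -28841330688/50742817675 ≈ -0.56838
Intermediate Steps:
s = 1/507484 (s = 1/(314921 + (12628 - 1*(-179935))) = 1/(314921 + (12628 + 179935)) = 1/(314921 + 192563) = 1/507484 ≈ 1.9705e-6)
(-162728 + 219560)/(s - 99989) = (-162728 + 219560)/(1/507484 - 99989) = 56832/(-50742817675/507484) = 56832*(-507484/50742817675) = -28841330688/50742817675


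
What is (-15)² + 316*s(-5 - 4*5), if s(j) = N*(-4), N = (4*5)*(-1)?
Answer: 25505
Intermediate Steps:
N = -20 (N = 20*(-1) = -20)
s(j) = 80 (s(j) = -20*(-4) = 80)
(-15)² + 316*s(-5 - 4*5) = (-15)² + 316*80 = 225 + 25280 = 25505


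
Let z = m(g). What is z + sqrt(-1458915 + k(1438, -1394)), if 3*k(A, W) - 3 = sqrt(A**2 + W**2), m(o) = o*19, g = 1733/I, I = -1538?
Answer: -32927/1538 + I*sqrt(13130226 - 6*sqrt(1002770))/3 ≈ -21.409 + 1207.6*I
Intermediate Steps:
g = -1733/1538 (g = 1733/(-1538) = 1733*(-1/1538) = -1733/1538 ≈ -1.1268)
m(o) = 19*o
z = -32927/1538 (z = 19*(-1733/1538) = -32927/1538 ≈ -21.409)
k(A, W) = 1 + sqrt(A**2 + W**2)/3
z + sqrt(-1458915 + k(1438, -1394)) = -32927/1538 + sqrt(-1458915 + (1 + sqrt(1438**2 + (-1394)**2)/3)) = -32927/1538 + sqrt(-1458915 + (1 + sqrt(2067844 + 1943236)/3)) = -32927/1538 + sqrt(-1458915 + (1 + sqrt(4011080)/3)) = -32927/1538 + sqrt(-1458915 + (1 + (2*sqrt(1002770))/3)) = -32927/1538 + sqrt(-1458915 + (1 + 2*sqrt(1002770)/3)) = -32927/1538 + sqrt(-1458914 + 2*sqrt(1002770)/3)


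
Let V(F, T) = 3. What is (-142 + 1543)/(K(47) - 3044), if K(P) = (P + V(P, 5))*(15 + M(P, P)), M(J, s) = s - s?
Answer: -1401/2294 ≈ -0.61072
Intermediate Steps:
M(J, s) = 0
K(P) = 45 + 15*P (K(P) = (P + 3)*(15 + 0) = (3 + P)*15 = 45 + 15*P)
(-142 + 1543)/(K(47) - 3044) = (-142 + 1543)/((45 + 15*47) - 3044) = 1401/((45 + 705) - 3044) = 1401/(750 - 3044) = 1401/(-2294) = 1401*(-1/2294) = -1401/2294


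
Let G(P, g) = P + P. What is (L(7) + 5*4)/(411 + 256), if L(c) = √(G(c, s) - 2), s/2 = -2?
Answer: 20/667 + 2*√3/667 ≈ 0.035179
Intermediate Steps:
s = -4 (s = 2*(-2) = -4)
G(P, g) = 2*P
L(c) = √(-2 + 2*c) (L(c) = √(2*c - 2) = √(-2 + 2*c))
(L(7) + 5*4)/(411 + 256) = (√(-2 + 2*7) + 5*4)/(411 + 256) = (√(-2 + 14) + 20)/667 = (√12 + 20)*(1/667) = (2*√3 + 20)*(1/667) = (20 + 2*√3)*(1/667) = 20/667 + 2*√3/667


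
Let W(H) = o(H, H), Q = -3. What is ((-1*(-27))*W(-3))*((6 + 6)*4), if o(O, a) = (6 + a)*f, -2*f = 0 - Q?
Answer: -5832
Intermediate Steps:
f = -3/2 (f = -(0 - 1*(-3))/2 = -(0 + 3)/2 = -1/2*3 = -3/2 ≈ -1.5000)
o(O, a) = -9 - 3*a/2 (o(O, a) = (6 + a)*(-3/2) = -9 - 3*a/2)
W(H) = -9 - 3*H/2
((-1*(-27))*W(-3))*((6 + 6)*4) = ((-1*(-27))*(-9 - 3/2*(-3)))*((6 + 6)*4) = (27*(-9 + 9/2))*(12*4) = (27*(-9/2))*48 = -243/2*48 = -5832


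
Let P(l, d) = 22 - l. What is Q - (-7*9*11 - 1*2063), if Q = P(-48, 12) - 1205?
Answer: 1621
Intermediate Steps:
Q = -1135 (Q = (22 - 1*(-48)) - 1205 = (22 + 48) - 1205 = 70 - 1205 = -1135)
Q - (-7*9*11 - 1*2063) = -1135 - (-7*9*11 - 1*2063) = -1135 - (-63*11 - 2063) = -1135 - (-693 - 2063) = -1135 - 1*(-2756) = -1135 + 2756 = 1621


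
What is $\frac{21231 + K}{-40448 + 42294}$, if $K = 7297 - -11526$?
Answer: $\frac{20027}{923} \approx 21.698$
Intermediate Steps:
$K = 18823$ ($K = 7297 + 11526 = 18823$)
$\frac{21231 + K}{-40448 + 42294} = \frac{21231 + 18823}{-40448 + 42294} = \frac{40054}{1846} = 40054 \cdot \frac{1}{1846} = \frac{20027}{923}$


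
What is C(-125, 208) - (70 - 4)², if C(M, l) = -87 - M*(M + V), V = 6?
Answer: -19318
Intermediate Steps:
C(M, l) = -87 - M*(6 + M) (C(M, l) = -87 - M*(M + 6) = -87 - M*(6 + M))
C(-125, 208) - (70 - 4)² = (-87 - 1*(-125)² - 6*(-125)) - (70 - 4)² = (-87 - 1*15625 + 750) - 1*66² = (-87 - 15625 + 750) - 1*4356 = -14962 - 4356 = -19318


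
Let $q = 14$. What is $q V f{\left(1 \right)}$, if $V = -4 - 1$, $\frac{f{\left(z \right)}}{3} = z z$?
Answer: $-210$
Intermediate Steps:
$f{\left(z \right)} = 3 z^{2}$ ($f{\left(z \right)} = 3 z z = 3 z^{2}$)
$V = -5$
$q V f{\left(1 \right)} = 14 \left(-5\right) 3 \cdot 1^{2} = - 70 \cdot 3 \cdot 1 = \left(-70\right) 3 = -210$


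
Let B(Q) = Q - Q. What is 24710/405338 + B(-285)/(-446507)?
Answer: 12355/202669 ≈ 0.060961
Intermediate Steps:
B(Q) = 0
24710/405338 + B(-285)/(-446507) = 24710/405338 + 0/(-446507) = 24710*(1/405338) + 0*(-1/446507) = 12355/202669 + 0 = 12355/202669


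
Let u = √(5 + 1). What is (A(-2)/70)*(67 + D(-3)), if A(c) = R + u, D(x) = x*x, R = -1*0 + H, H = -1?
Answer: -38/35 + 38*√6/35 ≈ 1.5737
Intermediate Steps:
u = √6 ≈ 2.4495
R = -1 (R = -1*0 - 1 = 0 - 1 = -1)
D(x) = x²
A(c) = -1 + √6
(A(-2)/70)*(67 + D(-3)) = ((-1 + √6)/70)*(67 + (-3)²) = ((-1 + √6)*(1/70))*(67 + 9) = (-1/70 + √6/70)*76 = -38/35 + 38*√6/35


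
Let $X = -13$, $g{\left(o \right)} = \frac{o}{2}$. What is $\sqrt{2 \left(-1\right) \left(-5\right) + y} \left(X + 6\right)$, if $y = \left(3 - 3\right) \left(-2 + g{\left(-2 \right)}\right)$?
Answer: $- 7 \sqrt{10} \approx -22.136$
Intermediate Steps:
$g{\left(o \right)} = \frac{o}{2}$ ($g{\left(o \right)} = o \frac{1}{2} = \frac{o}{2}$)
$y = 0$ ($y = \left(3 - 3\right) \left(-2 + \frac{1}{2} \left(-2\right)\right) = 0 \left(-2 - 1\right) = 0 \left(-3\right) = 0$)
$\sqrt{2 \left(-1\right) \left(-5\right) + y} \left(X + 6\right) = \sqrt{2 \left(-1\right) \left(-5\right) + 0} \left(-13 + 6\right) = \sqrt{\left(-2\right) \left(-5\right) + 0} \left(-7\right) = \sqrt{10 + 0} \left(-7\right) = \sqrt{10} \left(-7\right) = - 7 \sqrt{10}$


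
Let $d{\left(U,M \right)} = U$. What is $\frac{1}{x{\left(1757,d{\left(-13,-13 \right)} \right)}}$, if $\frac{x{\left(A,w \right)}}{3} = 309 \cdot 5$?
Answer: $\frac{1}{4635} \approx 0.00021575$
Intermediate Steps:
$x{\left(A,w \right)} = 4635$ ($x{\left(A,w \right)} = 3 \cdot 309 \cdot 5 = 3 \cdot 1545 = 4635$)
$\frac{1}{x{\left(1757,d{\left(-13,-13 \right)} \right)}} = \frac{1}{4635}$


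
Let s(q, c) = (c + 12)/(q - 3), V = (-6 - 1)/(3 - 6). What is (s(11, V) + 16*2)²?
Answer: 657721/576 ≈ 1141.9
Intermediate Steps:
V = 7/3 (V = -7/(-3) = -7*(-⅓) = 7/3 ≈ 2.3333)
s(q, c) = (12 + c)/(-3 + q)
(s(11, V) + 16*2)² = ((12 + 7/3)/(-3 + 11) + 16*2)² = ((43/3)/8 + 32)² = ((⅛)*(43/3) + 32)² = (43/24 + 32)² = (811/24)² = 657721/576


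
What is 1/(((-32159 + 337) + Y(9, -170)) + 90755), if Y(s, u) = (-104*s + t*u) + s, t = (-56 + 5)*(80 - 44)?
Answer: 1/370126 ≈ 2.7018e-6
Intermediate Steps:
t = -1836 (t = -51*36 = -1836)
Y(s, u) = -1836*u - 103*s (Y(s, u) = (-104*s - 1836*u) + s = (-1836*u - 104*s) + s = -1836*u - 103*s)
1/(((-32159 + 337) + Y(9, -170)) + 90755) = 1/(((-32159 + 337) + (-1836*(-170) - 103*9)) + 90755) = 1/((-31822 + (312120 - 927)) + 90755) = 1/((-31822 + 311193) + 90755) = 1/(279371 + 90755) = 1/370126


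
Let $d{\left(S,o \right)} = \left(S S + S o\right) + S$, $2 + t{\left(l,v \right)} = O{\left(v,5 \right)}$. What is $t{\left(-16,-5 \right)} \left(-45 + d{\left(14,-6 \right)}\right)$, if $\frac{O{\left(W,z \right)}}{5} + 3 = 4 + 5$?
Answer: $2268$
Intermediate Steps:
$O{\left(W,z \right)} = 30$ ($O{\left(W,z \right)} = -15 + 5 \left(4 + 5\right) = -15 + 5 \cdot 9 = -15 + 45 = 30$)
$t{\left(l,v \right)} = 28$ ($t{\left(l,v \right)} = -2 + 30 = 28$)
$d{\left(S,o \right)} = S + S^{2} + S o$ ($d{\left(S,o \right)} = \left(S^{2} + S o\right) + S = S + S^{2} + S o$)
$t{\left(-16,-5 \right)} \left(-45 + d{\left(14,-6 \right)}\right) = 28 \left(-45 + 14 \left(1 + 14 - 6\right)\right) = 28 \left(-45 + 14 \cdot 9\right) = 28 \left(-45 + 126\right) = 28 \cdot 81 = 2268$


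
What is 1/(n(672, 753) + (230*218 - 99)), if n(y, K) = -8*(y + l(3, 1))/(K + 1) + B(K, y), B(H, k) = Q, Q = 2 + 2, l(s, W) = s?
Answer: 377/18864265 ≈ 1.9985e-5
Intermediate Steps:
Q = 4
B(H, k) = 4
n(y, K) = 4 - 8*(3 + y)/(1 + K) (n(y, K) = -8*(y + 3)/(K + 1) + 4 = -8*(3 + y)/(1 + K) + 4 = 4 - 8*(3 + y)/(1 + K))
1/(n(672, 753) + (230*218 - 99)) = 1/(4*(-5 + 753 - 2*672)/(1 + 753) + (230*218 - 99)) = 1/(4*(-5 + 753 - 1344)/754 + (50140 - 99)) = 1/(4*(1/754)*(-596) + 50041) = 1/(-1192/377 + 50041) = 1/(18864265/377) = 377/18864265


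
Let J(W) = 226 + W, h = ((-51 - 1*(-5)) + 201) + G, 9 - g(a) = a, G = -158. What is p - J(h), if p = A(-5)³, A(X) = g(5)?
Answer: -159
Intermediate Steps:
g(a) = 9 - a
A(X) = 4 (A(X) = 9 - 1*5 = 9 - 5 = 4)
h = -3 (h = ((-51 - 1*(-5)) + 201) - 158 = ((-51 + 5) + 201) - 158 = (-46 + 201) - 158 = 155 - 158 = -3)
p = 64 (p = 4³ = 64)
p - J(h) = 64 - (226 - 3) = 64 - 1*223 = 64 - 223 = -159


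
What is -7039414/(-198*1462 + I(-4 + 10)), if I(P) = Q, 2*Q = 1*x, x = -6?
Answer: 7039414/289479 ≈ 24.318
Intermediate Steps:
Q = -3 (Q = (1*(-6))/2 = (½)*(-6) = -3)
I(P) = -3
-7039414/(-198*1462 + I(-4 + 10)) = -7039414/(-198*1462 - 3) = -7039414/(-289476 - 3) = -7039414/(-289479) = -7039414*(-1/289479) = 7039414/289479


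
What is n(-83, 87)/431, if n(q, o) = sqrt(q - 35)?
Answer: I*sqrt(118)/431 ≈ 0.025204*I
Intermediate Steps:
n(q, o) = sqrt(-35 + q)
n(-83, 87)/431 = sqrt(-35 - 83)/431 = sqrt(-118)*(1/431) = (I*sqrt(118))*(1/431) = I*sqrt(118)/431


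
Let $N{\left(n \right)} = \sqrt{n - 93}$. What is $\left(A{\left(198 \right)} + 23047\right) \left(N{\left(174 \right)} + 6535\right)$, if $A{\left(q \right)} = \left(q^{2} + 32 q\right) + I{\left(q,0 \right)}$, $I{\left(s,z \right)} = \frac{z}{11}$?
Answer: $448833328$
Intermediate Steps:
$N{\left(n \right)} = \sqrt{-93 + n}$
$I{\left(s,z \right)} = \frac{z}{11}$ ($I{\left(s,z \right)} = z \frac{1}{11} = \frac{z}{11}$)
$A{\left(q \right)} = q^{2} + 32 q$ ($A{\left(q \right)} = \left(q^{2} + 32 q\right) + \frac{1}{11} \cdot 0 = \left(q^{2} + 32 q\right) + 0 = q^{2} + 32 q$)
$\left(A{\left(198 \right)} + 23047\right) \left(N{\left(174 \right)} + 6535\right) = \left(198 \left(32 + 198\right) + 23047\right) \left(\sqrt{-93 + 174} + 6535\right) = \left(198 \cdot 230 + 23047\right) \left(\sqrt{81} + 6535\right) = \left(45540 + 23047\right) \left(9 + 6535\right) = 68587 \cdot 6544 = 448833328$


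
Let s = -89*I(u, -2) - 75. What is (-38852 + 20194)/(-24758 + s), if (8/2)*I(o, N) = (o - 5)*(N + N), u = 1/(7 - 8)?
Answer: 18658/25367 ≈ 0.73552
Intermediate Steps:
u = -1 (u = 1/(-1) = -1)
I(o, N) = N*(-5 + o)/2 (I(o, N) = ((o - 5)*(N + N))/4 = ((-5 + o)*(2*N))/4 = (2*N*(-5 + o))/4 = N*(-5 + o)/2)
s = -609 (s = -89*(-2)*(-5 - 1)/2 - 75 = -89*(-2)*(-6)/2 - 75 = -89*6 - 75 = -534 - 75 = -609)
(-38852 + 20194)/(-24758 + s) = (-38852 + 20194)/(-24758 - 609) = -18658/(-25367) = -18658*(-1/25367) = 18658/25367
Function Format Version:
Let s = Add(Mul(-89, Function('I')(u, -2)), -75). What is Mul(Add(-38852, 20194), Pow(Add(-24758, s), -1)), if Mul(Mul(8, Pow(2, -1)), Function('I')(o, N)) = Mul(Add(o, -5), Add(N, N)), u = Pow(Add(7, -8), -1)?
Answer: Rational(18658, 25367) ≈ 0.73552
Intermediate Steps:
u = -1 (u = Pow(-1, -1) = -1)
Function('I')(o, N) = Mul(Rational(1, 2), N, Add(-5, o)) (Function('I')(o, N) = Mul(Rational(1, 4), Mul(Add(o, -5), Add(N, N))) = Mul(Rational(1, 4), Mul(Add(-5, o), Mul(2, N))) = Mul(Rational(1, 4), Mul(2, N, Add(-5, o))) = Mul(Rational(1, 2), N, Add(-5, o)))
s = -609 (s = Add(Mul(-89, Mul(Rational(1, 2), -2, Add(-5, -1))), -75) = Add(Mul(-89, Mul(Rational(1, 2), -2, -6)), -75) = Add(Mul(-89, 6), -75) = Add(-534, -75) = -609)
Mul(Add(-38852, 20194), Pow(Add(-24758, s), -1)) = Mul(Add(-38852, 20194), Pow(Add(-24758, -609), -1)) = Mul(-18658, Pow(-25367, -1)) = Mul(-18658, Rational(-1, 25367)) = Rational(18658, 25367)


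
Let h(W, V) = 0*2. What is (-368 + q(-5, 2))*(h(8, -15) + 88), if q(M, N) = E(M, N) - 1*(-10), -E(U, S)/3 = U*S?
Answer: -28864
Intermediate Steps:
E(U, S) = -3*S*U (E(U, S) = -3*U*S = -3*S*U)
h(W, V) = 0
q(M, N) = 10 - 3*M*N (q(M, N) = -3*N*M - 1*(-10) = -3*M*N + 10 = 10 - 3*M*N)
(-368 + q(-5, 2))*(h(8, -15) + 88) = (-368 + (10 - 3*(-5)*2))*(0 + 88) = (-368 + (10 + 30))*88 = (-368 + 40)*88 = -328*88 = -28864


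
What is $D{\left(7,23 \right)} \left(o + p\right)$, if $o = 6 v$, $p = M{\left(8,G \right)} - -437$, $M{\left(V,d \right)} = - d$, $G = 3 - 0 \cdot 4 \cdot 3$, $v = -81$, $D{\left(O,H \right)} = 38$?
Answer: $-1976$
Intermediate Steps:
$G = 3$ ($G = 3 - 0 \cdot 3 = 3 - 0 = 3 + 0 = 3$)
$p = 434$ ($p = \left(-1\right) 3 - -437 = -3 + 437 = 434$)
$o = -486$ ($o = 6 \left(-81\right) = -486$)
$D{\left(7,23 \right)} \left(o + p\right) = 38 \left(-486 + 434\right) = 38 \left(-52\right) = -1976$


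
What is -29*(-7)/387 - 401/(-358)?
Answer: 227861/138546 ≈ 1.6447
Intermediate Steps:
-29*(-7)/387 - 401/(-358) = 203*(1/387) - 401*(-1/358) = 203/387 + 401/358 = 227861/138546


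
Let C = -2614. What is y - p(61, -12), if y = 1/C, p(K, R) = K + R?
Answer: -128087/2614 ≈ -49.000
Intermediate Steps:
y = -1/2614 (y = 1/(-2614) = -1/2614 ≈ -0.00038256)
y - p(61, -12) = -1/2614 - (61 - 12) = -1/2614 - 1*49 = -1/2614 - 49 = -128087/2614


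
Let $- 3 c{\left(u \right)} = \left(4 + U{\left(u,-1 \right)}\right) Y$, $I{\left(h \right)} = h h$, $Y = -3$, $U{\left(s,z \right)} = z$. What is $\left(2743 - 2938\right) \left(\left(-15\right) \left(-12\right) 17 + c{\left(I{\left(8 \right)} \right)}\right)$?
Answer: $-597285$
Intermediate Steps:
$I{\left(h \right)} = h^{2}$
$c{\left(u \right)} = 3$ ($c{\left(u \right)} = - \frac{\left(4 - 1\right) \left(-3\right)}{3} = - \frac{3 \left(-3\right)}{3} = \left(- \frac{1}{3}\right) \left(-9\right) = 3$)
$\left(2743 - 2938\right) \left(\left(-15\right) \left(-12\right) 17 + c{\left(I{\left(8 \right)} \right)}\right) = \left(2743 - 2938\right) \left(\left(-15\right) \left(-12\right) 17 + 3\right) = - 195 \left(180 \cdot 17 + 3\right) = - 195 \left(3060 + 3\right) = \left(-195\right) 3063 = -597285$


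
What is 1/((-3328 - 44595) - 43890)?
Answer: -1/91813 ≈ -1.0892e-5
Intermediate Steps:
1/((-3328 - 44595) - 43890) = 1/(-47923 - 43890) = 1/(-91813) = -1/91813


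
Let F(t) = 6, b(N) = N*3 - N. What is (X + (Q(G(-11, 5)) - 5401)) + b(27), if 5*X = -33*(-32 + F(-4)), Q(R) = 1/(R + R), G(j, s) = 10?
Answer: -103507/20 ≈ -5175.4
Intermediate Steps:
Q(R) = 1/(2*R)
b(N) = 2*N (b(N) = 3*N - N = 2*N)
X = 858/5 (X = (-33*(-32 + 6))/5 = (-33*(-26))/5 = (⅕)*858 = 858/5 ≈ 171.60)
(X + (Q(G(-11, 5)) - 5401)) + b(27) = (858/5 + ((½)/10 - 5401)) + 2*27 = (858/5 + ((½)*(⅒) - 5401)) + 54 = (858/5 + (1/20 - 5401)) + 54 = (858/5 - 108019/20) + 54 = -104587/20 + 54 = -103507/20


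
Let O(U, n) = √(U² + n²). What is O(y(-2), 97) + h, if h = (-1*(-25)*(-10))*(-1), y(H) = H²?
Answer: 250 + 5*√377 ≈ 347.08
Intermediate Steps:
h = 250 (h = (25*(-10))*(-1) = -250*(-1) = 250)
O(y(-2), 97) + h = √(((-2)²)² + 97²) + 250 = √(4² + 9409) + 250 = √(16 + 9409) + 250 = √9425 + 250 = 5*√377 + 250 = 250 + 5*√377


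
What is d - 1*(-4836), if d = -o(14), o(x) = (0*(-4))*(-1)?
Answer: 4836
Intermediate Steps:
o(x) = 0 (o(x) = 0*(-1) = 0)
d = 0 (d = -1*0 = 0)
d - 1*(-4836) = 0 - 1*(-4836) = 0 + 4836 = 4836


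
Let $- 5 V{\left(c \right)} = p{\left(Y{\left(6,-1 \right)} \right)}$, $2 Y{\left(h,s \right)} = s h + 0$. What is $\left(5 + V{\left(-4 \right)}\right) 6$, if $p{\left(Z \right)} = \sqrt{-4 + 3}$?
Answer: $30 - \frac{6 i}{5} \approx 30.0 - 1.2 i$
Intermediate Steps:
$Y{\left(h,s \right)} = \frac{h s}{2}$ ($Y{\left(h,s \right)} = \frac{s h + 0}{2} = \frac{h s + 0}{2} = \frac{h s}{2}$)
$p{\left(Z \right)} = i$ ($p{\left(Z \right)} = \sqrt{-1} = i$)
$V{\left(c \right)} = - \frac{i}{5}$
$\left(5 + V{\left(-4 \right)}\right) 6 = \left(5 - \frac{i}{5}\right) 6 = 30 - \frac{6 i}{5}$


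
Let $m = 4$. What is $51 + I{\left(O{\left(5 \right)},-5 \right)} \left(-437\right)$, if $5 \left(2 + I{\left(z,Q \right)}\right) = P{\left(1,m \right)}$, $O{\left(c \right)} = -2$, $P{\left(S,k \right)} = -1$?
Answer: $\frac{5062}{5} \approx 1012.4$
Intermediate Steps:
$I{\left(z,Q \right)} = - \frac{11}{5}$ ($I{\left(z,Q \right)} = -2 + \frac{1}{5} \left(-1\right) = -2 - \frac{1}{5} = - \frac{11}{5}$)
$51 + I{\left(O{\left(5 \right)},-5 \right)} \left(-437\right) = 51 - - \frac{4807}{5} = 51 + \frac{4807}{5} = \frac{5062}{5}$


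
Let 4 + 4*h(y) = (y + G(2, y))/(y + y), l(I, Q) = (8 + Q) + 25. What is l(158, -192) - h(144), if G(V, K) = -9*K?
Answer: -157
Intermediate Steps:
l(I, Q) = 33 + Q
h(y) = -2 (h(y) = -1 + ((y - 9*y)/(y + y))/4 = -1 + ((-8*y)/((2*y)))/4 = -1 + ((-8*y)*(1/(2*y)))/4 = -1 + (1/4)*(-4) = -1 - 1 = -2)
l(158, -192) - h(144) = (33 - 192) - 1*(-2) = -159 + 2 = -157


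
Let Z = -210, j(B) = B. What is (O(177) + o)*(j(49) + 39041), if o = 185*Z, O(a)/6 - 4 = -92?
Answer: -1539286020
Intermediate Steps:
O(a) = -528 (O(a) = 24 + 6*(-92) = 24 - 552 = -528)
o = -38850 (o = 185*(-210) = -38850)
(O(177) + o)*(j(49) + 39041) = (-528 - 38850)*(49 + 39041) = -39378*39090 = -1539286020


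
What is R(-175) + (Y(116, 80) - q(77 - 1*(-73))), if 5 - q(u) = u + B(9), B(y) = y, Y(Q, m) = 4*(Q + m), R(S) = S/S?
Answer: 939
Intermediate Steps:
R(S) = 1
Y(Q, m) = 4*Q + 4*m
q(u) = -4 - u (q(u) = 5 - (u + 9) = 5 - (9 + u) = 5 + (-9 - u) = -4 - u)
R(-175) + (Y(116, 80) - q(77 - 1*(-73))) = 1 + ((4*116 + 4*80) - (-4 - (77 - 1*(-73)))) = 1 + ((464 + 320) - (-4 - (77 + 73))) = 1 + (784 - (-4 - 1*150)) = 1 + (784 - (-4 - 150)) = 1 + (784 - 1*(-154)) = 1 + (784 + 154) = 1 + 938 = 939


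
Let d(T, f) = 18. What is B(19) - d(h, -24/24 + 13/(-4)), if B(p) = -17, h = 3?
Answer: -35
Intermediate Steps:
B(19) - d(h, -24/24 + 13/(-4)) = -17 - 1*18 = -17 - 18 = -35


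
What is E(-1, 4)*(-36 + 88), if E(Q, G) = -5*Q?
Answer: 260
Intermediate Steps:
E(-1, 4)*(-36 + 88) = (-5*(-1))*(-36 + 88) = 5*52 = 260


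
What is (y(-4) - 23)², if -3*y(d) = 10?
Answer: 6241/9 ≈ 693.44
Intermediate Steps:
y(d) = -10/3 (y(d) = -⅓*10 = -10/3)
(y(-4) - 23)² = (-10/3 - 23)² = (-79/3)² = 6241/9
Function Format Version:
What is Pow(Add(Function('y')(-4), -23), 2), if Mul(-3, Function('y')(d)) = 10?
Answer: Rational(6241, 9) ≈ 693.44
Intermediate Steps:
Function('y')(d) = Rational(-10, 3) (Function('y')(d) = Mul(Rational(-1, 3), 10) = Rational(-10, 3))
Pow(Add(Function('y')(-4), -23), 2) = Pow(Add(Rational(-10, 3), -23), 2) = Pow(Rational(-79, 3), 2) = Rational(6241, 9)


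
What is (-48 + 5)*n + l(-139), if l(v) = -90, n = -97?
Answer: 4081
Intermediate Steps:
(-48 + 5)*n + l(-139) = (-48 + 5)*(-97) - 90 = -43*(-97) - 90 = 4171 - 90 = 4081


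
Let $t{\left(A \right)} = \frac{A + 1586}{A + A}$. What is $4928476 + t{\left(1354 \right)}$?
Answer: $\frac{3336578987}{677} \approx 4.9285 \cdot 10^{6}$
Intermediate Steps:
$t{\left(A \right)} = \frac{1586 + A}{2 A}$
$4928476 + t{\left(1354 \right)} = 4928476 + \frac{1586 + 1354}{2 \cdot 1354} = 4928476 + \frac{1}{2} \cdot \frac{1}{1354} \cdot 2940 = 4928476 + \frac{735}{677} = \frac{3336578987}{677}$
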